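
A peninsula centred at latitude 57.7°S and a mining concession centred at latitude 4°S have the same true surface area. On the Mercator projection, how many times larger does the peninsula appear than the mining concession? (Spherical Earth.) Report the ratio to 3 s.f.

3.49

Mercator areal scale is sec²φ.
At 57.7°: sec²(57.7°) = 1/0.5344² = 3.502.
At 4°: sec²(4°) = 1/0.9976² = 1.005.
Ratio = 3.502/1.005 = cos²(4°)/cos²(57.7°) ≈ 3.49.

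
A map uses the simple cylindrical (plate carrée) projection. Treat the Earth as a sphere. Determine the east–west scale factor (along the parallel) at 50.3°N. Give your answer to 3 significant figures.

For the equirectangular projection with φ₀ = 0 (plate carrée), h = 1 along meridians and k = sec φ along parallels.
k = 1/cos 50.3° = 1/0.6388 = 1.566.

1.57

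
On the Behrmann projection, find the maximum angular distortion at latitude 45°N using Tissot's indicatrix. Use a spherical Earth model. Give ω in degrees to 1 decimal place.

Behrmann is a cylindrical equal-area projection with standard parallels at ±30°. Cylindrical equal-area (φ₀ = 30°): h = cos φ / cos 30° along meridians, k = cos 30° / cos φ along parallels; h·k = 1.
At 45°: h = 0.8165, k = 1.225; principal scales a = 1.225, b = 0.8165.
sin(ω/2) = (a − b)/(a + b) = 0.4082/2.041 = 0.2000, so ω = 2 arcsin(0.2000) ≈ 23.1°.

23.1°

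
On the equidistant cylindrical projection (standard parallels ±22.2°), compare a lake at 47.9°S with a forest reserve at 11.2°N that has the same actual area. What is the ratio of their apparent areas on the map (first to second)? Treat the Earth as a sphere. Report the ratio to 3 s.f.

1.46

The equidistant cylindrical projection with φ₀ = 22.2° has h = 1 (meridians true) and k = cos φ₀ / cos φ along parallels.
Areal scale at 47.9°: h·k = 1.000 × 1.381 = 1.381.
Areal scale at 11.2°: h·k = 1.000 × 0.9438 = 0.9438.
Ratio = 1.381/0.9438 ≈ 1.46.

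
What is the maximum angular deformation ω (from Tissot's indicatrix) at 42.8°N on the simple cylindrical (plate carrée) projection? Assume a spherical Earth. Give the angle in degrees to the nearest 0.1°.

In the plate carrée (x = Rλ, y = Rφ), meridians are true-scale (h = 1) and parallels are stretched by k = sec φ.
At 42.8°: h = 1.000, k = 1.363; principal scales a = 1.363, b = 1.000.
sin(ω/2) = (a − b)/(a + b) = 0.3629/2.363 = 0.1536, so ω = 2 arcsin(0.1536) ≈ 17.7°.

17.7°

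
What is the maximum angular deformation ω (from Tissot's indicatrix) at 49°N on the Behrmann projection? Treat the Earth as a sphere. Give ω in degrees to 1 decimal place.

The Behrmann projection is cylindrical equal-area with φ₀ = 30°. For cylindrical equal-area with standard parallel φ₀, h = cos φ / cos φ₀ and k = cos φ₀ / cos φ, so h·k = 1.
At 49°: h = 0.7576, k = 1.320; principal scales a = 1.320, b = 0.7576.
sin(ω/2) = (a − b)/(a + b) = 0.5625/2.078 = 0.2707, so ω = 2 arcsin(0.2707) ≈ 31.4°.

31.4°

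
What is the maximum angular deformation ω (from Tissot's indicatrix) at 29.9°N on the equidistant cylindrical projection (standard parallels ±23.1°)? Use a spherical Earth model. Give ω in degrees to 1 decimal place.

3.4°

The equidistant cylindrical projection with φ₀ = 23.1° has h = 1 (meridians true) and k = cos φ₀ / cos φ along parallels.
At 29.9°: h = 1.000, k = 1.061; principal scales a = 1.061, b = 1.000.
sin(ω/2) = (a − b)/(a + b) = 0.06105/2.061 = 0.02962, so ω = 2 arcsin(0.02962) ≈ 3.4°.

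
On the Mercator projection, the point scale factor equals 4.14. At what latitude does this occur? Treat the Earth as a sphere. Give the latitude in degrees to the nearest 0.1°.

76.0°

Mercator scale is k = sec φ = 1/cos φ.
1/cos φ = 4.14  ⇒  cos φ = 0.2415  ⇒  φ = arccos(0.2415) ≈ 76.0°.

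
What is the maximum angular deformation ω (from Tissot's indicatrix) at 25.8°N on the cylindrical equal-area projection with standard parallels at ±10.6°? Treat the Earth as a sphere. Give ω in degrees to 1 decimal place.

10.0°

For cylindrical equal-area with standard parallel φ₀, h = cos φ / cos φ₀ and k = cos φ₀ / cos φ, so h·k = 1.
At 25.8°: h = 0.9159, k = 1.092; principal scales a = 1.092, b = 0.9159.
sin(ω/2) = (a − b)/(a + b) = 0.1758/2.008 = 0.08757, so ω = 2 arcsin(0.08757) ≈ 10.0°.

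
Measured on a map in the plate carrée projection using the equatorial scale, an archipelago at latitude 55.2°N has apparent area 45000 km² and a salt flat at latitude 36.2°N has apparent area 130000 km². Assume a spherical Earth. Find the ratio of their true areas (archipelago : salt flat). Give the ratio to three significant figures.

On the plate carrée, areal scale = h·k = 1 × sec φ, so true area = apparent × cos φ.
True area of archipelago: 45000 × cos(55.2°) = 45000 × 0.5707 = 25680 km².
True area of salt flat: 130000 × cos(36.2°) = 130000 × 0.8070 = 104900 km².
Ratio = 25680 / 104900 ≈ 0.245.

0.245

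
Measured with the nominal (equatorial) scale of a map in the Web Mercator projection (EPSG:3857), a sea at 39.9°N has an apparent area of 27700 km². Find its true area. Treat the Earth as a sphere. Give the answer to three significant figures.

16300 km²

For Mercator, h = k = sec φ (a conformal cylindrical projection has a single point scale, 1/cos φ).
Areal scale = k² = sec²φ = 1/cos²(39.9°) = 1/0.7672² = 1.699.
True area = apparent / (areal scale) = 27700 / 1.699 ≈ 16300 km².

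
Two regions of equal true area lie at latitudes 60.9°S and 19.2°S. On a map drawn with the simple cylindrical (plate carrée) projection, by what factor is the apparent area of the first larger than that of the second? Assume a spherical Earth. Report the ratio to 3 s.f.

In the plate carrée (x = Rλ, y = Rφ), meridians are true-scale (h = 1) and parallels are stretched by k = sec φ.
Areal scale at 60.9°: h·k = 1.000 × 2.056 = 2.056.
Areal scale at 19.2°: h·k = 1.000 × 1.059 = 1.059.
Ratio = 2.056/1.059 ≈ 1.94.

1.94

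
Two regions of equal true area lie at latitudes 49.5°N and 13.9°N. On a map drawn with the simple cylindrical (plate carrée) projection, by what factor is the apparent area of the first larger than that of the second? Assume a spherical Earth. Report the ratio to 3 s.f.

For the equirectangular projection with φ₀ = 0 (plate carrée), h = 1 along meridians and k = sec φ along parallels.
Areal scale at 49.5°: h·k = 1.000 × 1.540 = 1.540.
Areal scale at 13.9°: h·k = 1.000 × 1.030 = 1.030.
Ratio = 1.540/1.030 ≈ 1.49.

1.49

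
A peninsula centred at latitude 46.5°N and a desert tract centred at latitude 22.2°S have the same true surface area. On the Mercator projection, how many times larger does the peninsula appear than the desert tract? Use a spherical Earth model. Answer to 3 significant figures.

On Mercator, area is exaggerated by sec²φ = 1/cos²φ.
At 46.5°: sec²(46.5°) = 1/0.6884² = 2.110.
At 22.2°: sec²(22.2°) = 1/0.9259² = 1.167.
Ratio = 2.110/1.167 = cos²(22.2°)/cos²(46.5°) ≈ 1.81.

1.81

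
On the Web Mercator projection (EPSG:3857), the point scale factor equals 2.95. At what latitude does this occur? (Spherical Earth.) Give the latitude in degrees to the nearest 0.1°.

70.2°

Mercator scale is k = sec φ = 1/cos φ.
1/cos φ = 2.95  ⇒  cos φ = 0.3390  ⇒  φ = arccos(0.3390) ≈ 70.2°.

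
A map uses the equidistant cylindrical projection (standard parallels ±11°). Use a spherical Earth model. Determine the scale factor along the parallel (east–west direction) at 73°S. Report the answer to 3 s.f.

3.36

The equidistant cylindrical projection with φ₀ = 11° has h = 1 (meridians true) and k = cos φ₀ / cos φ along parallels.
k = cos 11° / cos 73° = 0.9816/0.2924 = 3.357.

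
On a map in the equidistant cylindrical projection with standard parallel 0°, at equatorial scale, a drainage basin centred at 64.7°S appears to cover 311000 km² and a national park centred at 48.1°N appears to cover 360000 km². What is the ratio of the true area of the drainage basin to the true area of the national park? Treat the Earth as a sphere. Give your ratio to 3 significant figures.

0.553

Plate carrée has h = 1 and k = sec φ, giving areal scale sec φ; true area = (apparent area) · cos φ.
True area of drainage basin: 311000 × cos(64.7°) = 311000 × 0.4274 = 132900 km².
True area of national park: 360000 × cos(48.1°) = 360000 × 0.6678 = 240400 km².
Ratio = 132900 / 240400 ≈ 0.553.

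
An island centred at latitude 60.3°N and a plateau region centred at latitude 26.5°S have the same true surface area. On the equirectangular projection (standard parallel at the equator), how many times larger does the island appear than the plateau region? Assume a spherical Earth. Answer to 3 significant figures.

For the equirectangular projection with φ₀ = 0 (plate carrée), h = 1 along meridians and k = sec φ along parallels.
Areal scale at 60.3°: h·k = 1.000 × 2.018 = 2.018.
Areal scale at 26.5°: h·k = 1.000 × 1.117 = 1.117.
Ratio = 2.018/1.117 ≈ 1.81.

1.81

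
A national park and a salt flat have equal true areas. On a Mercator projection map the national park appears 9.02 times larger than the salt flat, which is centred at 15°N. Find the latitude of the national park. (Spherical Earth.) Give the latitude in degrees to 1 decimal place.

Mercator areal scale is sec²φ, so apparent-area ratio = sec²φ₁ / sec²φ₂ = cos²φ₂ / cos²φ₁.
cos²φ₂ / cos²φ₁ = 9.02  ⇒  cos φ₁ = cos 15° / √9.02 = 0.9659/3.003 = 0.3216.
φ₁ = arccos(0.3216) ≈ 71.2°.

71.2°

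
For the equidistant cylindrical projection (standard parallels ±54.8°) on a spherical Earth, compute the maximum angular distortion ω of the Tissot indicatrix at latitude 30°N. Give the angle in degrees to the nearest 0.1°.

23.2°

The equidistant cylindrical projection with φ₀ = 54.8° has h = 1 (meridians true) and k = cos φ₀ / cos φ along parallels.
At 30°: h = 1.000, k = 0.6656; principal scales a = 1.000, b = 0.6656.
sin(ω/2) = (a − b)/(a + b) = 0.3344/1.666 = 0.2008, so ω = 2 arcsin(0.2008) ≈ 23.2°.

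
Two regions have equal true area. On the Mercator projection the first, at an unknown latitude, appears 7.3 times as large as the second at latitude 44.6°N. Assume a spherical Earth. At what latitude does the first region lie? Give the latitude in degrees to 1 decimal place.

For equal true areas on Mercator, apparent areas scale as sec²φ, so the ratio is cos²φ₂ / cos²φ₁.
cos²φ₂ / cos²φ₁ = 7.3  ⇒  cos φ₁ = cos 44.6° / √7.3 = 0.7120/2.702 = 0.2635.
φ₁ = arccos(0.2635) ≈ 74.7°.

74.7°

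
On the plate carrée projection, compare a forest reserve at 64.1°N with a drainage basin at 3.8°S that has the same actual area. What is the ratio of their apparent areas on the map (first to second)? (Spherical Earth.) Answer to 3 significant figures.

For the equirectangular projection with φ₀ = 0 (plate carrée), h = 1 along meridians and k = sec φ along parallels.
Areal scale at 64.1°: h·k = 1.000 × 2.289 = 2.289.
Areal scale at 3.8°: h·k = 1.000 × 1.002 = 1.002.
Ratio = 2.289/1.002 ≈ 2.28.

2.28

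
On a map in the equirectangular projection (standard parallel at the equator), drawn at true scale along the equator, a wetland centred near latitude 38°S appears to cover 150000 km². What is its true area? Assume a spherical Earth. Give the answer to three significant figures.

Plate carrée maps x = Rλ, y = Rφ. The meridian scale is h = 1 and the parallel scale is k = 1/cos φ = sec φ.
Areal scale = h·k = 1 × sec φ; at 38°, h = 1.000, k = 1.269, so h·k = 1.269.
True area = apparent / (areal scale) = 150000 / 1.269 ≈ 118000 km².

118000 km²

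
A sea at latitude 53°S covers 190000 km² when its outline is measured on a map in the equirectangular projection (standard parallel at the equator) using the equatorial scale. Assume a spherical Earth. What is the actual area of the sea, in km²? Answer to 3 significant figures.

114000 km²

For the equirectangular projection with φ₀ = 0 (plate carrée), h = 1 along meridians and k = sec φ along parallels.
Areal scale = h·k = 1 × sec φ; at 53°, h = 1.000, k = 1.662, so h·k = 1.662.
True area = apparent / (areal scale) = 190000 / 1.662 ≈ 114000 km².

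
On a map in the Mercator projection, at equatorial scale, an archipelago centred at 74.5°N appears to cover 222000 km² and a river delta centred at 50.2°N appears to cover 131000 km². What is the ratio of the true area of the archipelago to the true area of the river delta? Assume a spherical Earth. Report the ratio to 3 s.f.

Since Mercator area scale is 1/cos²φ, the true area equals the apparent area multiplied by cos²φ.
True area of archipelago: 222000 × cos²(74.5°) = 222000 × 0.07142 = 15850 km².
True area of river delta: 131000 × cos²(50.2°) = 131000 × 0.4097 = 53680 km².
Ratio = 15850 / 53680 ≈ 0.295.

0.295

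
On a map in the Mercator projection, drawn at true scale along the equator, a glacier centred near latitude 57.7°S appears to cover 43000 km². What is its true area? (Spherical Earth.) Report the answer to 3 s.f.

The Mercator projection is conformal; its linear scale factor is the same in every direction and equals sec φ = 1/cos φ.
Areal scale = k² = sec²φ = 1/cos²(57.7°) = 1/0.5344² = 3.502.
True area = apparent / (areal scale) = 43000 / 3.502 ≈ 12300 km².

12300 km²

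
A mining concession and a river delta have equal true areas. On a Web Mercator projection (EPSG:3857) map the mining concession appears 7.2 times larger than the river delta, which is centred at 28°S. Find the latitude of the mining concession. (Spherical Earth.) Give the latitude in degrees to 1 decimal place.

Mercator areal scale is sec²φ, so apparent-area ratio = sec²φ₁ / sec²φ₂ = cos²φ₂ / cos²φ₁.
cos²φ₂ / cos²φ₁ = 7.2  ⇒  cos φ₁ = cos 28° / √7.2 = 0.8829/2.683 = 0.3291.
φ₁ = arccos(0.3291) ≈ 70.8°.

70.8°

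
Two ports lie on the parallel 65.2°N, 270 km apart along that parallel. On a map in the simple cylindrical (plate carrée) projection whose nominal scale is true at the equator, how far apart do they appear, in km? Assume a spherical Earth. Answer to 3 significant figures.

Plate carrée maps x = Rλ, y = Rφ. The meridian scale is h = 1 and the parallel scale is k = 1/cos φ = sec φ.
Along the parallel, k = sec 65.2° = 1/0.4195 = 2.384.
Map distance = 270 × 2.384 ≈ 644 km.

644 km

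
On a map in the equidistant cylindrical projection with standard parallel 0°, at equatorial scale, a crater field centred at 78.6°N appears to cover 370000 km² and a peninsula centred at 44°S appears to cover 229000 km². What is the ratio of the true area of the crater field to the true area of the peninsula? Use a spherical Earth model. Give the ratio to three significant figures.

On the plate carrée, areal scale = h·k = 1 × sec φ, so true area = apparent × cos φ.
True area of crater field: 370000 × cos(78.6°) = 370000 × 0.1977 = 73130 km².
True area of peninsula: 229000 × cos(44°) = 229000 × 0.7193 = 164700 km².
Ratio = 73130 / 164700 ≈ 0.444.

0.444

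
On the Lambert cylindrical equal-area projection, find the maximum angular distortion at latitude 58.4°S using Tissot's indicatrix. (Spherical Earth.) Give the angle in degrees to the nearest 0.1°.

69.4°

The Lambert cylindrical equal-area projection is the cylindrical equal-area projection with its standard parallel at the equator (φ₀ = 0). For cylindrical equal-area with standard parallel φ₀, h = cos φ / cos φ₀ and k = cos φ₀ / cos φ, so h·k = 1.
At 58.4°: h = 0.5240, k = 1.908; principal scales a = 1.908, b = 0.5240.
sin(ω/2) = (a − b)/(a + b) = 1.384/2.432 = 0.5692, so ω = 2 arcsin(0.5692) ≈ 69.4°.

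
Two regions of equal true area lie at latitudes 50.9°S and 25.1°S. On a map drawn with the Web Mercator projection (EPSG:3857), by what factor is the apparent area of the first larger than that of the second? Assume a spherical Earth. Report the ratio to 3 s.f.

2.06

Mercator areal scale is sec²φ.
At 50.9°: sec²(50.9°) = 1/0.6307² = 2.514.
At 25.1°: sec²(25.1°) = 1/0.9056² = 1.219.
Ratio = 2.514/1.219 = cos²(25.1°)/cos²(50.9°) ≈ 2.06.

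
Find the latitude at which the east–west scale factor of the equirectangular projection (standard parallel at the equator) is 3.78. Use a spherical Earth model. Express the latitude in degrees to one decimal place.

Plate carrée: h = 1, k = sec φ along parallels.
sec φ = 3.78  ⇒  cos φ = 0.2646  ⇒  φ ≈ 74.7°.

74.7°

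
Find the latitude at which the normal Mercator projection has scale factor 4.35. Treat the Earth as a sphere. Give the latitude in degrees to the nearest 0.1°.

Mercator scale is k = sec φ = 1/cos φ.
1/cos φ = 4.35  ⇒  cos φ = 0.2299  ⇒  φ = arccos(0.2299) ≈ 76.7°.

76.7°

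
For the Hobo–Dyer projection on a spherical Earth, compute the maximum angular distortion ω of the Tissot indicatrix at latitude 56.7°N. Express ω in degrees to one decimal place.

41.3°

Hobo–Dyer is a cylindrical equal-area projection with standard parallels at ±37.5°. Cylindrical equal-area (φ₀ = 37.5°): h = cos φ / cos 37.5° along meridians, k = cos 37.5° / cos φ along parallels; h·k = 1.
At 56.7°: h = 0.6920, k = 1.445; principal scales a = 1.445, b = 0.6920.
sin(ω/2) = (a − b)/(a + b) = 0.7530/2.137 = 0.3524, so ω = 2 arcsin(0.3524) ≈ 41.3°.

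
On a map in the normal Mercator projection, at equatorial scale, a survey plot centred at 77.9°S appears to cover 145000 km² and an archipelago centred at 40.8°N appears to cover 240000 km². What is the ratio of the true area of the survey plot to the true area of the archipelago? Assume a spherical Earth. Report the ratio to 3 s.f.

0.0463

Since Mercator area scale is 1/cos²φ, the true area equals the apparent area multiplied by cos²φ.
True area of survey plot: 145000 × cos²(77.9°) = 145000 × 0.04394 = 6371 km².
True area of archipelago: 240000 × cos²(40.8°) = 240000 × 0.5730 = 137500 km².
Ratio = 6371 / 137500 ≈ 0.0463.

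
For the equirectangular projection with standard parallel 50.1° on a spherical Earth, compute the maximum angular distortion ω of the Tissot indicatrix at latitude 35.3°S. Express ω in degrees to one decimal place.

13.8°

With standard parallel φ₀ = 50.1°, the equirectangular projection gives x = Rλ cos φ₀, y = Rφ, so h = 1 and k = cos 50.1° / cos φ.
At 35.3°: h = 1.000, k = 0.7860; principal scales a = 1.000, b = 0.7860.
sin(ω/2) = (a − b)/(a + b) = 0.2140/1.786 = 0.1198, so ω = 2 arcsin(0.1198) ≈ 13.8°.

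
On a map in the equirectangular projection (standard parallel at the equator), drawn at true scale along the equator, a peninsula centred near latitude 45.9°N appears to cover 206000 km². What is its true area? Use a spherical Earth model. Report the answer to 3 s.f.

143000 km²

In the plate carrée (x = Rλ, y = Rφ), meridians are true-scale (h = 1) and parallels are stretched by k = sec φ.
Areal scale = h·k = 1 × sec φ; at 45.9°, h = 1.000, k = 1.437, so h·k = 1.437.
True area = apparent / (areal scale) = 206000 / 1.437 ≈ 143000 km².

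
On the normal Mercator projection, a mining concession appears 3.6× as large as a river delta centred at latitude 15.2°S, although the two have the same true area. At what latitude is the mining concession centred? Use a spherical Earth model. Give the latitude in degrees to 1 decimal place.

59.4°

Mercator areal scale is sec²φ, so apparent-area ratio = sec²φ₁ / sec²φ₂ = cos²φ₂ / cos²φ₁.
cos²φ₂ / cos²φ₁ = 3.6  ⇒  cos φ₁ = cos 15.2° / √3.6 = 0.9650/1.897 = 0.5086.
φ₁ = arccos(0.5086) ≈ 59.4°.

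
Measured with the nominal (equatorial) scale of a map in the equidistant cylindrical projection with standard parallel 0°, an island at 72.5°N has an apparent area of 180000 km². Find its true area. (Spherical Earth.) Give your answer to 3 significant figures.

Plate carrée maps x = Rλ, y = Rφ. The meridian scale is h = 1 and the parallel scale is k = 1/cos φ = sec φ.
Areal scale = h·k = 1 × sec φ; at 72.5°, h = 1.000, k = 3.326, so h·k = 3.326.
True area = apparent / (areal scale) = 180000 / 3.326 ≈ 54100 km².

54100 km²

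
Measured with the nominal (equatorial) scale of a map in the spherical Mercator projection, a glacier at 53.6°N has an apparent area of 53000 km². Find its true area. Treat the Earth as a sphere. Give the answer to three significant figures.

18700 km²

Mercator is conformal, so the point scale is isotropic: h = k = sec φ = 1/cos φ.
Areal scale = k² = sec²φ = 1/cos²(53.6°) = 1/0.5934² = 2.840.
True area = apparent / (areal scale) = 53000 / 2.840 ≈ 18700 km².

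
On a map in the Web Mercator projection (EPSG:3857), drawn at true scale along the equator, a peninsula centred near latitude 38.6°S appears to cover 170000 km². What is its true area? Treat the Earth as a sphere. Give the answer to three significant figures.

For Mercator, h = k = sec φ (a conformal cylindrical projection has a single point scale, 1/cos φ).
Areal scale = k² = sec²φ = 1/cos²(38.6°) = 1/0.7815² = 1.637.
True area = apparent / (areal scale) = 170000 / 1.637 ≈ 104000 km².

104000 km²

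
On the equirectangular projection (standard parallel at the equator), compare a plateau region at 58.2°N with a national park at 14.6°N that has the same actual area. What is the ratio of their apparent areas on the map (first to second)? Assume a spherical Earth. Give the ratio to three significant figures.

In the plate carrée (x = Rλ, y = Rφ), meridians are true-scale (h = 1) and parallels are stretched by k = sec φ.
Areal scale at 58.2°: h·k = 1.000 × 1.898 = 1.898.
Areal scale at 14.6°: h·k = 1.000 × 1.033 = 1.033.
Ratio = 1.898/1.033 ≈ 1.84.

1.84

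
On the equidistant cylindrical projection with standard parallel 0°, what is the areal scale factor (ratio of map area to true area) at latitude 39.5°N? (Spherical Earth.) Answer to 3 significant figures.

1.30

In the plate carrée (x = Rλ, y = Rφ), meridians are true-scale (h = 1) and parallels are stretched by k = sec φ.
Areal scale = h·k = 1 × sec φ; at 39.5°, h = 1.000, k = 1.296, so h·k = 1.296.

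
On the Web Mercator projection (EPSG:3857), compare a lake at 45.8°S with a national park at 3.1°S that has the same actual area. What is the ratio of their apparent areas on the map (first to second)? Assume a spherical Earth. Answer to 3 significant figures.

2.05

Mercator is conformal with k = sec φ, so areal scale = k² = sec²φ.
At 45.8°: sec²(45.8°) = 1/0.6972² = 2.057.
At 3.1°: sec²(3.1°) = 1/0.9985² = 1.003.
Ratio = 2.057/1.003 = cos²(3.1°)/cos²(45.8°) ≈ 2.05.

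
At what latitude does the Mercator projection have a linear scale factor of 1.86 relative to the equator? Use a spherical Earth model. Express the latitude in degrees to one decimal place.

Mercator scale is k = sec φ = 1/cos φ.
1/cos φ = 1.86  ⇒  cos φ = 0.5376  ⇒  φ = arccos(0.5376) ≈ 57.5°.

57.5°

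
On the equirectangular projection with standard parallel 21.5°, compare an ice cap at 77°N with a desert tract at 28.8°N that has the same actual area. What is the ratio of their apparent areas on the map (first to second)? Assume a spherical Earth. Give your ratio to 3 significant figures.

3.90

The equidistant cylindrical projection with φ₀ = 21.5° has h = 1 (meridians true) and k = cos φ₀ / cos φ along parallels.
Areal scale at 77°: h·k = 1.000 × 4.136 = 4.136.
Areal scale at 28.8°: h·k = 1.000 × 1.062 = 1.062.
Ratio = 4.136/1.062 ≈ 3.90.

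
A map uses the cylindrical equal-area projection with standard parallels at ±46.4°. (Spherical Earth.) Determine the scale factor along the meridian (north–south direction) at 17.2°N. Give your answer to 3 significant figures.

1.39

Cylindrical equal-area (φ₀ = 46.4°): h = cos φ / cos 46.4° along meridians, k = cos 46.4° / cos φ along parallels; h·k = 1.
h = cos 17.2° / cos 46.4° = 0.9553/0.6896 = 1.385.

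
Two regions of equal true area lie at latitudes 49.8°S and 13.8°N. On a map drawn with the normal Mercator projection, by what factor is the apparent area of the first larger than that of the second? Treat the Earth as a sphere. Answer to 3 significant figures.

On Mercator, area is exaggerated by sec²φ = 1/cos²φ.
At 49.8°: sec²(49.8°) = 1/0.6455² = 2.400.
At 13.8°: sec²(13.8°) = 1/0.9711² = 1.060.
Ratio = 2.400/1.060 = cos²(13.8°)/cos²(49.8°) ≈ 2.26.

2.26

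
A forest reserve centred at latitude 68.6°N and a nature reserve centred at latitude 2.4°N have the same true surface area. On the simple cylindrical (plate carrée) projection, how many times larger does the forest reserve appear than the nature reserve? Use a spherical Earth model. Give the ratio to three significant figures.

2.74

For the equirectangular projection with φ₀ = 0 (plate carrée), h = 1 along meridians and k = sec φ along parallels.
Areal scale at 68.6°: h·k = 1.000 × 2.741 = 2.741.
Areal scale at 2.4°: h·k = 1.000 × 1.001 = 1.001.
Ratio = 2.741/1.001 ≈ 2.74.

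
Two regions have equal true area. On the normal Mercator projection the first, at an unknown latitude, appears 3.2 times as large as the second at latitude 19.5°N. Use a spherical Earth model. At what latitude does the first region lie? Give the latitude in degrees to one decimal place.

58.2°

For equal true areas on Mercator, apparent areas scale as sec²φ, so the ratio is cos²φ₂ / cos²φ₁.
cos²φ₂ / cos²φ₁ = 3.2  ⇒  cos φ₁ = cos 19.5° / √3.2 = 0.9426/1.789 = 0.5270.
φ₁ = arccos(0.5270) ≈ 58.2°.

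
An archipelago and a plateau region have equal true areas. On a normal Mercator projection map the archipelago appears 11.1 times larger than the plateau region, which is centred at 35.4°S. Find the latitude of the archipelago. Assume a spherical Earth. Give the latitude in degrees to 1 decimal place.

75.8°

Mercator areal scale is sec²φ, so apparent-area ratio = sec²φ₁ / sec²φ₂ = cos²φ₂ / cos²φ₁.
cos²φ₂ / cos²φ₁ = 11.1  ⇒  cos φ₁ = cos 35.4° / √11.1 = 0.8151/3.332 = 0.2447.
φ₁ = arccos(0.2447) ≈ 75.8°.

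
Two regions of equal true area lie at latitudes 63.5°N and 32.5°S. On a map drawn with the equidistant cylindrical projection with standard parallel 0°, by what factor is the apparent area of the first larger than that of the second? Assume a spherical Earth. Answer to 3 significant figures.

For the equirectangular projection with φ₀ = 0 (plate carrée), h = 1 along meridians and k = sec φ along parallels.
Areal scale at 63.5°: h·k = 1.000 × 2.241 = 2.241.
Areal scale at 32.5°: h·k = 1.000 × 1.186 = 1.186.
Ratio = 2.241/1.186 ≈ 1.89.

1.89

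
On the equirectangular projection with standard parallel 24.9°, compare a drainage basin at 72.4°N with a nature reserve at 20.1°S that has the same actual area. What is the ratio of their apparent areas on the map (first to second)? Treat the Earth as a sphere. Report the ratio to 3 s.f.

With standard parallel φ₀ = 24.9°, the equirectangular projection gives x = Rλ cos φ₀, y = Rφ, so h = 1 and k = cos 24.9° / cos φ.
Areal scale at 72.4°: h·k = 1.000 × 3.000 = 3.000.
Areal scale at 20.1°: h·k = 1.000 × 0.9659 = 0.9659.
Ratio = 3.000/0.9659 ≈ 3.11.

3.11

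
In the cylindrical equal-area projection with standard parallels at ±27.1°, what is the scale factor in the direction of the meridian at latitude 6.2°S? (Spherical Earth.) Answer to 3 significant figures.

Cylindrical equal-area (φ₀ = 27.1°): h = cos φ / cos 27.1° along meridians, k = cos 27.1° / cos φ along parallels; h·k = 1.
h = cos 6.2° / cos 27.1° = 0.9942/0.8902 = 1.117.

1.12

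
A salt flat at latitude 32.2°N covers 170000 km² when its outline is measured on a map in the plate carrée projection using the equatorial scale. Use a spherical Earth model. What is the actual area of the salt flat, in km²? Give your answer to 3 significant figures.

In the plate carrée (x = Rλ, y = Rφ), meridians are true-scale (h = 1) and parallels are stretched by k = sec φ.
Areal scale = h·k = 1 × sec φ; at 32.2°, h = 1.000, k = 1.182, so h·k = 1.182.
True area = apparent / (areal scale) = 170000 / 1.182 ≈ 144000 km².

144000 km²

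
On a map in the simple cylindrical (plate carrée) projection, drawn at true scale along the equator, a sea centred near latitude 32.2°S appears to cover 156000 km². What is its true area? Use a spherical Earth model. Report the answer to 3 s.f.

132000 km²

Plate carrée maps x = Rλ, y = Rφ. The meridian scale is h = 1 and the parallel scale is k = 1/cos φ = sec φ.
Areal scale = h·k = 1 × sec φ; at 32.2°, h = 1.000, k = 1.182, so h·k = 1.182.
True area = apparent / (areal scale) = 156000 / 1.182 ≈ 132000 km².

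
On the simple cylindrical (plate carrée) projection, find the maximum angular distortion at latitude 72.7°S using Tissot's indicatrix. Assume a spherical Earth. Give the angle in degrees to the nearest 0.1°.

Plate carrée maps x = Rλ, y = Rφ. The meridian scale is h = 1 and the parallel scale is k = 1/cos φ = sec φ.
At 72.7°: h = 1.000, k = 3.363; principal scales a = 3.363, b = 1.000.
sin(ω/2) = (a − b)/(a + b) = 2.363/4.363 = 0.5416, so ω = 2 arcsin(0.5416) ≈ 65.6°.

65.6°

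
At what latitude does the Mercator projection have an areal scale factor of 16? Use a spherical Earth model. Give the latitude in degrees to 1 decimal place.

75.5°

Mercator areal scale is sec²φ.
sec²φ = 16  ⇒  cos²φ = 0.06250  ⇒  cos φ = 0.2500.
φ = arccos(0.2500) ≈ 75.5°.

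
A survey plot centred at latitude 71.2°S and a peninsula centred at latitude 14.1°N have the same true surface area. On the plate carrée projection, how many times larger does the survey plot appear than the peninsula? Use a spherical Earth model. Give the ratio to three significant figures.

For the equirectangular projection with φ₀ = 0 (plate carrée), h = 1 along meridians and k = sec φ along parallels.
Areal scale at 71.2°: h·k = 1.000 × 3.103 = 3.103.
Areal scale at 14.1°: h·k = 1.000 × 1.031 = 1.031.
Ratio = 3.103/1.031 ≈ 3.01.

3.01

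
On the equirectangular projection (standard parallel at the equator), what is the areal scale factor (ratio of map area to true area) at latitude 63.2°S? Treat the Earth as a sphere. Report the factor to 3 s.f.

In the plate carrée (x = Rλ, y = Rφ), meridians are true-scale (h = 1) and parallels are stretched by k = sec φ.
Areal scale = h·k = 1 × sec φ; at 63.2°, h = 1.000, k = 2.218, so h·k = 2.218.

2.22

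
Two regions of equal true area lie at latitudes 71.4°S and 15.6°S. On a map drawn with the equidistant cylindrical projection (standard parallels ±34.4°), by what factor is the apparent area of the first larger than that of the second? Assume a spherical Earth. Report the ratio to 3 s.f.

3.02

With standard parallel φ₀ = 34.4°, the equirectangular projection gives x = Rλ cos φ₀, y = Rφ, so h = 1 and k = cos 34.4° / cos φ.
Areal scale at 71.4°: h·k = 1.000 × 2.587 = 2.587.
Areal scale at 15.6°: h·k = 1.000 × 0.8567 = 0.8567.
Ratio = 2.587/0.8567 ≈ 3.02.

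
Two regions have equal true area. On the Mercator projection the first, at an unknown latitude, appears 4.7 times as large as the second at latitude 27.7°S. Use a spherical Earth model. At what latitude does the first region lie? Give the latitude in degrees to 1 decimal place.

For equal true areas on Mercator, apparent areas scale as sec²φ, so the ratio is cos²φ₂ / cos²φ₁.
cos²φ₂ / cos²φ₁ = 4.7  ⇒  cos φ₁ = cos 27.7° / √4.7 = 0.8854/2.168 = 0.4084.
φ₁ = arccos(0.4084) ≈ 65.9°.

65.9°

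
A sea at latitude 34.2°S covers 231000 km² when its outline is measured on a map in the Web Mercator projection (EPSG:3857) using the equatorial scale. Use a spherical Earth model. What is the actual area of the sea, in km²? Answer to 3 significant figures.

158000 km²

The Mercator projection is conformal; its linear scale factor is the same in every direction and equals sec φ = 1/cos φ.
Areal scale = k² = sec²φ = 1/cos²(34.2°) = 1/0.8271² = 1.462.
True area = apparent / (areal scale) = 231000 / 1.462 ≈ 158000 km².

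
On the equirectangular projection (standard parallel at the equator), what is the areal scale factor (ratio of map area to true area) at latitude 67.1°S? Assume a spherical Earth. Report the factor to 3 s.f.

2.57

For the equirectangular projection with φ₀ = 0 (plate carrée), h = 1 along meridians and k = sec φ along parallels.
Areal scale = h·k = 1 × sec φ; at 67.1°, h = 1.000, k = 2.570, so h·k = 2.570.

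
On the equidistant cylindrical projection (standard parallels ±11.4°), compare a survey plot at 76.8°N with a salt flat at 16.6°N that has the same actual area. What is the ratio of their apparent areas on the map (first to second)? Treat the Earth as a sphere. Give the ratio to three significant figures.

4.20

With standard parallel φ₀ = 11.4°, the equirectangular projection gives x = Rλ cos φ₀, y = Rφ, so h = 1 and k = cos 11.4° / cos φ.
Areal scale at 76.8°: h·k = 1.000 × 4.293 = 4.293.
Areal scale at 16.6°: h·k = 1.000 × 1.023 = 1.023.
Ratio = 4.293/1.023 ≈ 4.20.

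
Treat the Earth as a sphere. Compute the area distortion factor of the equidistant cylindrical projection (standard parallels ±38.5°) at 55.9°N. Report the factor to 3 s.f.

The equidistant cylindrical projection with φ₀ = 38.5° has h = 1 (meridians true) and k = cos φ₀ / cos φ along parallels.
Areal scale = h·k = 1 × cos φ₀ / cos φ; at 55.9°, h = 1.000, k = 1.396, so h·k = 1.396.

1.40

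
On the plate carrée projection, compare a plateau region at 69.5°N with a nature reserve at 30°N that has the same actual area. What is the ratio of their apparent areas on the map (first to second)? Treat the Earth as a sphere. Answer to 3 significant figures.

For the equirectangular projection with φ₀ = 0 (plate carrée), h = 1 along meridians and k = sec φ along parallels.
Areal scale at 69.5°: h·k = 1.000 × 2.855 = 2.855.
Areal scale at 30°: h·k = 1.000 × 1.155 = 1.155.
Ratio = 2.855/1.155 ≈ 2.47.

2.47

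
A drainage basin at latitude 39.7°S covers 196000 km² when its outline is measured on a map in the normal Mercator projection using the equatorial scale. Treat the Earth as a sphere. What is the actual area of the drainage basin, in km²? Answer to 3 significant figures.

116000 km²

The Mercator projection is conformal; its linear scale factor is the same in every direction and equals sec φ = 1/cos φ.
Areal scale = k² = sec²φ = 1/cos²(39.7°) = 1/0.7694² = 1.689.
True area = apparent / (areal scale) = 196000 / 1.689 ≈ 116000 km².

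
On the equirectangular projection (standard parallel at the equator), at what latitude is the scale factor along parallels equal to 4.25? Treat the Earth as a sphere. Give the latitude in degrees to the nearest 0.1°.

Plate carrée: h = 1, k = sec φ along parallels.
sec φ = 4.25  ⇒  cos φ = 0.2353  ⇒  φ ≈ 76.4°.

76.4°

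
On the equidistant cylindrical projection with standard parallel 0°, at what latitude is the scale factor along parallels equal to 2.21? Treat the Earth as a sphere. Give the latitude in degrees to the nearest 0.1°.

Plate carrée: h = 1, k = sec φ along parallels.
sec φ = 2.21  ⇒  cos φ = 0.4525  ⇒  φ ≈ 63.1°.

63.1°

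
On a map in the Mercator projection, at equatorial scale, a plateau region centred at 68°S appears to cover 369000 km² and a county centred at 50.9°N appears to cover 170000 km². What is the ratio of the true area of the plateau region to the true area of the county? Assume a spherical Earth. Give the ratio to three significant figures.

On Mercator the areal scale is sec²φ, so true area = apparent × cos²φ.
True area of plateau region: 369000 × cos²(68°) = 369000 × 0.1403 = 51780 km².
True area of county: 170000 × cos²(50.9°) = 170000 × 0.3978 = 67620 km².
Ratio = 51780 / 67620 ≈ 0.766.

0.766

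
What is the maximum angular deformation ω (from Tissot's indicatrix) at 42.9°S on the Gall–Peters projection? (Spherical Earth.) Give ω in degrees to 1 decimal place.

4.0°

The Gall–Peters projection is cylindrical equal-area with φ₀ = 45°. Cylindrical equal-area (φ₀ = 45°): h = cos φ / cos 45° along meridians, k = cos 45° / cos φ along parallels; h·k = 1.
At 42.9°: h = 1.036, k = 0.9653; principal scales a = 1.036, b = 0.9653.
sin(ω/2) = (a − b)/(a + b) = 0.07070/2.001 = 0.03533, so ω = 2 arcsin(0.03533) ≈ 4.0°.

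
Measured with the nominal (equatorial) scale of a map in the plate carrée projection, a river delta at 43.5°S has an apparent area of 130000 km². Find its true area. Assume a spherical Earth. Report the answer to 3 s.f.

94300 km²

In the plate carrée (x = Rλ, y = Rφ), meridians are true-scale (h = 1) and parallels are stretched by k = sec φ.
Areal scale = h·k = 1 × sec φ; at 43.5°, h = 1.000, k = 1.379, so h·k = 1.379.
True area = apparent / (areal scale) = 130000 / 1.379 ≈ 94300 km².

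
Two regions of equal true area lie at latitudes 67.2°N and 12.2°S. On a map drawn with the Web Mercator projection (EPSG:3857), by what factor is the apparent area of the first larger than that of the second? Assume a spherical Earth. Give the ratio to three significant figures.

6.36

Mercator areal scale is sec²φ.
At 67.2°: sec²(67.2°) = 1/0.3875² = 6.659.
At 12.2°: sec²(12.2°) = 1/0.9774² = 1.047.
Ratio = 6.659/1.047 = cos²(12.2°)/cos²(67.2°) ≈ 6.36.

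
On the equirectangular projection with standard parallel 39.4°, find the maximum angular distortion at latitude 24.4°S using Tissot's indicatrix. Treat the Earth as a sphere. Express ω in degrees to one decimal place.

9.4°

The equidistant cylindrical projection with φ₀ = 39.4° has h = 1 (meridians true) and k = cos φ₀ / cos φ along parallels.
At 24.4°: h = 1.000, k = 0.8485; principal scales a = 1.000, b = 0.8485.
sin(ω/2) = (a − b)/(a + b) = 0.1515/1.849 = 0.08195, so ω = 2 arcsin(0.08195) ≈ 9.4°.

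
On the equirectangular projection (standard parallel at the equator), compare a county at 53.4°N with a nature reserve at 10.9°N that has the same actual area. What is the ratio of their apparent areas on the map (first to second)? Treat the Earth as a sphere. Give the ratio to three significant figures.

For the equirectangular projection with φ₀ = 0 (plate carrée), h = 1 along meridians and k = sec φ along parallels.
Areal scale at 53.4°: h·k = 1.000 × 1.677 = 1.677.
Areal scale at 10.9°: h·k = 1.000 × 1.018 = 1.018.
Ratio = 1.677/1.018 ≈ 1.65.

1.65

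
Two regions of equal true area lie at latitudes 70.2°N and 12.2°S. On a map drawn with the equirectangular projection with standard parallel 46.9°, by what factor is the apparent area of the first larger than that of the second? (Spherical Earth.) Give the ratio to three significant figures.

2.89

The equidistant cylindrical projection with φ₀ = 46.9° has h = 1 (meridians true) and k = cos φ₀ / cos φ along parallels.
Areal scale at 70.2°: h·k = 1.000 × 2.017 = 2.017.
Areal scale at 12.2°: h·k = 1.000 × 0.6991 = 0.6991.
Ratio = 2.017/0.6991 ≈ 2.89.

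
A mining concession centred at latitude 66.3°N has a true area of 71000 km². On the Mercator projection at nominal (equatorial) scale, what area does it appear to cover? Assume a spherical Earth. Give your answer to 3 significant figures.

439000 km²

The Mercator projection is conformal; its linear scale factor is the same in every direction and equals sec φ = 1/cos φ.
Areal scale = k² = sec²φ = 1/cos²(66.3°) = 1/0.4019² = 6.190.
Apparent area = 71000 × 6.190 ≈ 439000 km².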